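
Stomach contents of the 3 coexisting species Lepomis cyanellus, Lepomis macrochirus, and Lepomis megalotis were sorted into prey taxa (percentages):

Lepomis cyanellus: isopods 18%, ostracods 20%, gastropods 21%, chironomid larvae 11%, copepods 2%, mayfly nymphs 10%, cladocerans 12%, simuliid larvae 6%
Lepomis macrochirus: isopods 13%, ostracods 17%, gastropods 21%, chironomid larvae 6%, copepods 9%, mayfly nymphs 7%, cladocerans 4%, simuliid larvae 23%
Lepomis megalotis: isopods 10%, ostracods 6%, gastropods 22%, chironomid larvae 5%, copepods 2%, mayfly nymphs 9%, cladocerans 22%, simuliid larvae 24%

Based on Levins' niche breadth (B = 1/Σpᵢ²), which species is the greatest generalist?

Convert percentages to proportions (divide by 100).
Σp_cyanᵢ² = 0.18² + 0.20² + 0.21² + 0.11² + 0.02² + 0.10² + 0.12² + 0.06² = 0.0324 + 0.0400 + 0.0441 + 0.0121 + 0.0004 + 0.0100 + 0.0144 + 0.0036 = 0.1570
B_cyan = 1 / 0.1570 = 6.3694
Σp_macrᵢ² = 0.13² + 0.17² + 0.21² + 0.06² + 0.09² + 0.07² + 0.04² + 0.23² = 0.0169 + 0.0289 + 0.0441 + 0.0036 + 0.0081 + 0.0049 + 0.0016 + 0.0529 = 0.1610
B_macr = 1 / 0.1610 = 6.2112
Σp_megaᵢ² = 0.10² + 0.06² + 0.22² + 0.05² + 0.02² + 0.09² + 0.22² + 0.24² = 0.0100 + 0.0036 + 0.0484 + 0.0025 + 0.0004 + 0.0081 + 0.0484 + 0.0576 = 0.1790
B_mega = 1 / 0.1790 = 5.5866
Highest B → broadest niche (most generalist): Lepomis cyanellus (B = 6.37).

Lepomis cyanellus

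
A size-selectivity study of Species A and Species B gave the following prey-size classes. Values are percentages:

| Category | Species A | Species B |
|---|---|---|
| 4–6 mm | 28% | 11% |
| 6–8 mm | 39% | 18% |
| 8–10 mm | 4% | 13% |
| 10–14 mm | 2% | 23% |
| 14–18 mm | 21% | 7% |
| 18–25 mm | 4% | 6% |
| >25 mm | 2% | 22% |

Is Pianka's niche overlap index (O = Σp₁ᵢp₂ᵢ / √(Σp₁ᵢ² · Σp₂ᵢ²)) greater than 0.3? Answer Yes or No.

Convert percentages to proportions (divide by 100).
Σ p₁ᵢp₂ᵢ = 0.0308 + 0.0702 + 0.0052 + 0.0046 + 0.0147 + 0.0024 + 0.0044 = 0.1323
Σp_1ᵢ² = 0.28² + 0.39² + 0.04² + 0.02² + 0.21² + 0.04² + 0.02² = 0.0784 + 0.1521 + 0.0016 + 0.0004 + 0.0441 + 0.0016 + 0.0004 = 0.2786
Σp_2ᵢ² = 0.11² + 0.18² + 0.13² + 0.23² + 0.07² + 0.06² + 0.22² = 0.0121 + 0.0324 + 0.0169 + 0.0529 + 0.0049 + 0.0036 + 0.0484 = 0.1712
O = 0.1323 / √(0.2786 × 0.1712) = 0.1323 / 0.21839 = 0.6058
O = 0.6058 > 0.3 → Yes.

Yes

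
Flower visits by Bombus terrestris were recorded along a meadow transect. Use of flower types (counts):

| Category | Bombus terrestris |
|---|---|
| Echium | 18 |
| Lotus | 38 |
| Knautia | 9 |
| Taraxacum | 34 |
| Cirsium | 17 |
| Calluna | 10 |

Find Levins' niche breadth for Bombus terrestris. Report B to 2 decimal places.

Proportions for Bombus terrestris (n=126): 18/126=0.1429, 38/126=0.3016, 9/126=0.0714, 34/126=0.2698, 17/126=0.1349, 10/126=0.0794
Σpᵢ² = 0.1429² + 0.3016² + 0.0714² + 0.2698² + 0.1349² + 0.0794² = 0.020420 + 0.090963 + 0.005098 + 0.072792 + 0.018198 + 0.006304 = 0.213775
B = 1 / 0.213775 = 4.6778

4.68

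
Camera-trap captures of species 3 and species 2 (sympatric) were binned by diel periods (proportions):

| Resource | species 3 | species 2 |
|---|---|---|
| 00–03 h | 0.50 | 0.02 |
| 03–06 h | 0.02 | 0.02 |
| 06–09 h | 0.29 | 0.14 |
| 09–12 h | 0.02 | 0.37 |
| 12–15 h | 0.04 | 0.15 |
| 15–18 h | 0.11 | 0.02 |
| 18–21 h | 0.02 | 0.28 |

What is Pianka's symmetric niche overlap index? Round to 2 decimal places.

Σ p₁ᵢp₂ᵢ = 0.0100 + 0.0004 + 0.0406 + 0.0074 + 0.0060 + 0.0022 + 0.0056 = 0.0722
Σp_1ᵢ² = 0.50² + 0.02² + 0.29² + 0.02² + 0.04² + 0.11² + 0.02² = 0.2500 + 0.0004 + 0.0841 + 0.0004 + 0.0016 + 0.0121 + 0.0004 = 0.3490
Σp_2ᵢ² = 0.02² + 0.02² + 0.14² + 0.37² + 0.15² + 0.02² + 0.28² = 0.0004 + 0.0004 + 0.0196 + 0.1369 + 0.0225 + 0.0004 + 0.0784 = 0.2586
O = 0.0722 / √(0.3490 × 0.2586) = 0.0722 / 0.30042 = 0.2403

0.24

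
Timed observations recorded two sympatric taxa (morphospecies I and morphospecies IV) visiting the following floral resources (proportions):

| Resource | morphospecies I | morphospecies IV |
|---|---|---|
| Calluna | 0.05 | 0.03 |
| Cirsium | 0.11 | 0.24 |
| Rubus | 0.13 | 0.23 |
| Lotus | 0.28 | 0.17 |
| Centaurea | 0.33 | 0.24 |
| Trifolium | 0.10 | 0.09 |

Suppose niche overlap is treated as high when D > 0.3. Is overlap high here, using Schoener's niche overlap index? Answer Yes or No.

Σ|p₁ᵢ − p₂ᵢ| = 0.02 + 0.13 + 0.10 + 0.11 + 0.09 + 0.01 = 0.46
D = 1 − ½ × 0.46 = 1 − 0.230 = 0.7700
D = 0.7700 > 0.3 → Yes.

Yes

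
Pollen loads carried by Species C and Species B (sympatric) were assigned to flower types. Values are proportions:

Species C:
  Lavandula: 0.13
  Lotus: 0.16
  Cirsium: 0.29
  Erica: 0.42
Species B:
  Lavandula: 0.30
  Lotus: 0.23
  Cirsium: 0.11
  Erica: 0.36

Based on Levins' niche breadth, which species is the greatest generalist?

Σp_Cᵢ² = 0.13² + 0.16² + 0.29² + 0.42² = 0.0169 + 0.0256 + 0.0841 + 0.1764 = 0.3030
B_C = 1 / 0.3030 = 3.3003
Σp_Bᵢ² = 0.30² + 0.23² + 0.11² + 0.36² = 0.0900 + 0.0529 + 0.0121 + 0.1296 = 0.2846
B_B = 1 / 0.2846 = 3.5137
Highest B → broadest niche (most generalist): Species B (B = 3.51).

Species B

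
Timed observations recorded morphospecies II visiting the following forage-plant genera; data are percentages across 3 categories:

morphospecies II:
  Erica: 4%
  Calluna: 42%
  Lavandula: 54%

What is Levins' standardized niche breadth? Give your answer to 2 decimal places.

Convert percentages to proportions (divide by 100).
Σpᵢ² = 0.04² + 0.42² + 0.54² = 0.0016 + 0.1764 + 0.2916 = 0.4696
B = 1 / 0.4696 = 2.1295
Bₛ = (B − 1)/(n − 1) = (2.1295 − 1)/(3 − 1) = 1.1295/2 = 0.5648

0.56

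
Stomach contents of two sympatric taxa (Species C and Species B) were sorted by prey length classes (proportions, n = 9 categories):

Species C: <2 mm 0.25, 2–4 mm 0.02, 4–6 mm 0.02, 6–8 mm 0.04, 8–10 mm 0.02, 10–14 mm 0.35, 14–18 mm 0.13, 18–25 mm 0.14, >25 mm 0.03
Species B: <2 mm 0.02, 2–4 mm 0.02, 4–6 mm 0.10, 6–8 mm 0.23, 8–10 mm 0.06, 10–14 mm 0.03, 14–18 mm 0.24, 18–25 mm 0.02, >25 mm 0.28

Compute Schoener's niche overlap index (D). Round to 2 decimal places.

Σ|p₁ᵢ − p₂ᵢ| = 0.23 + 0.00 + 0.08 + 0.19 + 0.04 + 0.32 + 0.11 + 0.12 + 0.25 = 1.34
D = 1 − ½ × 1.34 = 1 − 0.670 = 0.3300

0.33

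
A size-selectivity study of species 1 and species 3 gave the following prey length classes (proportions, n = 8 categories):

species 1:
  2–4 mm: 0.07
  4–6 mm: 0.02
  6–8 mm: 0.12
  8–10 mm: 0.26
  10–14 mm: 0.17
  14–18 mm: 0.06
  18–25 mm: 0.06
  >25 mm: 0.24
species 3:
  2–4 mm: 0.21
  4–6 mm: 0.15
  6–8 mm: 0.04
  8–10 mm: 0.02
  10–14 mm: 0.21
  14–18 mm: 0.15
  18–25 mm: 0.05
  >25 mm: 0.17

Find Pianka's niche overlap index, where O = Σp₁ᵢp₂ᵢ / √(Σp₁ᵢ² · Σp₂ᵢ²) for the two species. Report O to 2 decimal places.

Σ p₁ᵢp₂ᵢ = 0.0147 + 0.0030 + 0.0048 + 0.0052 + 0.0357 + 0.0090 + 0.0030 + 0.0408 = 0.1162
Σp_1ᵢ² = 0.07² + 0.02² + 0.12² + 0.26² + 0.17² + 0.06² + 0.06² + 0.24² = 0.0049 + 0.0004 + 0.0144 + 0.0676 + 0.0289 + 0.0036 + 0.0036 + 0.0576 = 0.1810
Σp_2ᵢ² = 0.21² + 0.15² + 0.04² + 0.02² + 0.21² + 0.15² + 0.05² + 0.17² = 0.0441 + 0.0225 + 0.0016 + 0.0004 + 0.0441 + 0.0225 + 0.0025 + 0.0289 = 0.1666
O = 0.1162 / √(0.1810 × 0.1666) = 0.1162 / 0.17365 = 0.6692

0.67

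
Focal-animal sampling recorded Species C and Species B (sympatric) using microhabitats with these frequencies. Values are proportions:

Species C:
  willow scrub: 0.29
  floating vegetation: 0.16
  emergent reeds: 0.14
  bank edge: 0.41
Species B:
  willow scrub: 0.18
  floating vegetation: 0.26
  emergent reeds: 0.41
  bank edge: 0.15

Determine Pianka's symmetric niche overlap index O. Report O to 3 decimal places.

0.724

Σ p₁ᵢp₂ᵢ = 0.0522 + 0.0416 + 0.0574 + 0.0615 = 0.2127
Σp_1ᵢ² = 0.29² + 0.16² + 0.14² + 0.41² = 0.0841 + 0.0256 + 0.0196 + 0.1681 = 0.2974
Σp_2ᵢ² = 0.18² + 0.26² + 0.41² + 0.15² = 0.0324 + 0.0676 + 0.1681 + 0.0225 = 0.2906
O = 0.2127 / √(0.2974 × 0.2906) = 0.2127 / 0.293980 = 0.72352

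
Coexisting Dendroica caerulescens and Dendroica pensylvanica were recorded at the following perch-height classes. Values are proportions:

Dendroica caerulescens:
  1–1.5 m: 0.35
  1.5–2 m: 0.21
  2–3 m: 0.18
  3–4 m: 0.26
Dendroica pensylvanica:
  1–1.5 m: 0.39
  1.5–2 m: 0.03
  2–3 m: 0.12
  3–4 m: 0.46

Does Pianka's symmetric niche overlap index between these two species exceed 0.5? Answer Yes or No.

Yes

Σ p₁ᵢp₂ᵢ = 0.1365 + 0.0063 + 0.0216 + 0.1196 = 0.2840
Σp_1ᵢ² = 0.35² + 0.21² + 0.18² + 0.26² = 0.1225 + 0.0441 + 0.0324 + 0.0676 = 0.2666
Σp_2ᵢ² = 0.39² + 0.03² + 0.12² + 0.46² = 0.1521 + 0.0009 + 0.0144 + 0.2116 = 0.3790
O = 0.2840 / √(0.2666 × 0.3790) = 0.2840 / 0.31787 = 0.8934
O = 0.8934 > 0.5 → Yes.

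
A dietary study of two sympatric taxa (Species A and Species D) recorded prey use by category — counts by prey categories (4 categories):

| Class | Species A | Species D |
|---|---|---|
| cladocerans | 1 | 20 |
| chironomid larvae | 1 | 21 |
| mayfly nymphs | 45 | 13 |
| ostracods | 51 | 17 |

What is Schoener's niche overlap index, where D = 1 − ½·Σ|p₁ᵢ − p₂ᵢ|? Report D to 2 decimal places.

0.44

Proportions for Species A (n=98): 1/98=0.0102, 1/98=0.0102, 45/98=0.4592, 51/98=0.5204
Proportions for Species D (n=71): 20/71=0.2817, 21/71=0.2958, 13/71=0.1831, 17/71=0.2394
Σ|p₁ᵢ − p₂ᵢ| = 0.2715 + 0.2856 + 0.2761 + 0.2810 = 1.1142
D = 1 − ½ × 1.1142 = 1 − 0.55710 = 0.44290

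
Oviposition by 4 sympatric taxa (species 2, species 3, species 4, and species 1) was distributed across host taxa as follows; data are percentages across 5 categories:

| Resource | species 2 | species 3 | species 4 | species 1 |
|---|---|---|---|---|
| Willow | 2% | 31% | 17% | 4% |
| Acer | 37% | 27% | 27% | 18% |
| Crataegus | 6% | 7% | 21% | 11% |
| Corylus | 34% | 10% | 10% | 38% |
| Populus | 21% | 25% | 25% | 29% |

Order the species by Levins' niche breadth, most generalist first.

Convert percentages to proportions (divide by 100).
Σp_2ᵢ² = 0.02² + 0.37² + 0.06² + 0.34² + 0.21² = 0.0004 + 0.1369 + 0.0036 + 0.1156 + 0.0441 = 0.3006
B_2 = 1 / 0.3006 = 3.3267
Σp_3ᵢ² = 0.31² + 0.27² + 0.07² + 0.10² + 0.25² = 0.0961 + 0.0729 + 0.0049 + 0.0100 + 0.0625 = 0.2464
B_3 = 1 / 0.2464 = 4.0584
Σp_4ᵢ² = 0.17² + 0.27² + 0.21² + 0.10² + 0.25² = 0.0289 + 0.0729 + 0.0441 + 0.0100 + 0.0625 = 0.2184
B_4 = 1 / 0.2184 = 4.5788
Σp_1ᵢ² = 0.04² + 0.18² + 0.11² + 0.38² + 0.29² = 0.0016 + 0.0324 + 0.0121 + 0.1444 + 0.0841 = 0.2746
B_1 = 1 / 0.2746 = 3.6417
Ranking by B (broadest → narrowest): species 4 (4.58) > species 3 (4.06) > species 1 (3.64) > species 2 (3.33)

species 4 > species 3 > species 1 > species 2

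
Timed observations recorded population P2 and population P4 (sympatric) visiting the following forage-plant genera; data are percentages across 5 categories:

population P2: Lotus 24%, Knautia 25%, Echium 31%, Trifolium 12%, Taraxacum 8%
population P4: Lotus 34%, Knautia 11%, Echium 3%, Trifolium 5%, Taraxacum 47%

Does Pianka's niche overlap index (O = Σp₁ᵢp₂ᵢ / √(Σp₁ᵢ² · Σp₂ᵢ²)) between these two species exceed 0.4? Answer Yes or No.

Yes

Convert percentages to proportions (divide by 100).
Σ p₁ᵢp₂ᵢ = 0.0816 + 0.0275 + 0.0093 + 0.0060 + 0.0376 = 0.1620
Σp_1ᵢ² = 0.24² + 0.25² + 0.31² + 0.12² + 0.08² = 0.0576 + 0.0625 + 0.0961 + 0.0144 + 0.0064 = 0.2370
Σp_2ᵢ² = 0.34² + 0.11² + 0.03² + 0.05² + 0.47² = 0.1156 + 0.0121 + 0.0009 + 0.0025 + 0.2209 = 0.3520
O = 0.1620 / √(0.2370 × 0.3520) = 0.1620 / 0.28883 = 0.5609
O = 0.5609 > 0.4 → Yes.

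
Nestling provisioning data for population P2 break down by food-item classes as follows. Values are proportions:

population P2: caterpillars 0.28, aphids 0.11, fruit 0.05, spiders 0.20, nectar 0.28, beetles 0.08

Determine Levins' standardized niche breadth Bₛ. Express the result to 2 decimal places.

Σpᵢ² = 0.28² + 0.11² + 0.05² + 0.20² + 0.28² + 0.08² = 0.0784 + 0.0121 + 0.0025 + 0.0400 + 0.0784 + 0.0064 = 0.2178
B = 1 / 0.2178 = 4.5914
Bₛ = (B − 1)/(n − 1) = (4.5914 − 1)/(6 − 1) = 3.5914/5 = 0.7183

0.72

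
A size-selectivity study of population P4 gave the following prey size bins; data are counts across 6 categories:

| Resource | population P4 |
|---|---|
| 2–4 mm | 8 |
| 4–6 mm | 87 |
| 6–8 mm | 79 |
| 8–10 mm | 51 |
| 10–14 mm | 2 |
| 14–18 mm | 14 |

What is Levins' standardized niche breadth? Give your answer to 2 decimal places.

0.50

Proportions for population P4 (n=241): 8/241=0.0332, 87/241=0.3610, 79/241=0.3278, 51/241=0.2116, 2/241=0.0083, 14/241=0.0581
Σpᵢ² = 0.0332² + 0.3610² + 0.3278² + 0.2116² + 0.0083² + 0.0581² = 0.001102 + 0.130321 + 0.107453 + 0.044775 + 0.000069 + 0.003376 = 0.287096
B = 1 / 0.287096 = 3.4832
Bₛ = (B − 1)/(n − 1) = (3.4832 − 1)/(6 − 1) = 2.4832/5 = 0.4966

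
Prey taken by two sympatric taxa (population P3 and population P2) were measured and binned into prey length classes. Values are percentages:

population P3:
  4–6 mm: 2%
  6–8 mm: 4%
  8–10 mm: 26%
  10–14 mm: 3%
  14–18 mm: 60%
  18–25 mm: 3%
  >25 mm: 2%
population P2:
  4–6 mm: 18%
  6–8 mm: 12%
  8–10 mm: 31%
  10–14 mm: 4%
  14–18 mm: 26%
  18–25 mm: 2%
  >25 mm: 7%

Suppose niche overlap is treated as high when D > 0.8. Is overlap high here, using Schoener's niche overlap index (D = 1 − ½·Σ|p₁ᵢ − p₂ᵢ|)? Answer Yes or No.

Convert percentages to proportions (divide by 100).
Σ|p₁ᵢ − p₂ᵢ| = 0.16 + 0.08 + 0.05 + 0.01 + 0.34 + 0.01 + 0.05 = 0.70
D = 1 − ½ × 0.70 = 1 − 0.350 = 0.6500
D = 0.6500 < 0.8 → No.

No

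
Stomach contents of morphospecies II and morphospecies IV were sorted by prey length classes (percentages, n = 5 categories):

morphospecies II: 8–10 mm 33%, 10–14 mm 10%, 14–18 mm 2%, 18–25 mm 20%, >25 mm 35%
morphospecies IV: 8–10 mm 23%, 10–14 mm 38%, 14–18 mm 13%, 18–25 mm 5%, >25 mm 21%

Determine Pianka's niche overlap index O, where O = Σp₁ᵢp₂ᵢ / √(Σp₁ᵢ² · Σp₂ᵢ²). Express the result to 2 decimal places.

Convert percentages to proportions (divide by 100).
Σ p₁ᵢp₂ᵢ = 0.0759 + 0.0380 + 0.0026 + 0.0100 + 0.0735 = 0.2000
Σp_1ᵢ² = 0.33² + 0.10² + 0.02² + 0.20² + 0.35² = 0.1089 + 0.0100 + 0.0004 + 0.0400 + 0.1225 = 0.2818
Σp_2ᵢ² = 0.23² + 0.38² + 0.13² + 0.05² + 0.21² = 0.0529 + 0.1444 + 0.0169 + 0.0025 + 0.0441 = 0.2608
O = 0.2000 / √(0.2818 × 0.2608) = 0.2000 / 0.27110 = 0.7377

0.74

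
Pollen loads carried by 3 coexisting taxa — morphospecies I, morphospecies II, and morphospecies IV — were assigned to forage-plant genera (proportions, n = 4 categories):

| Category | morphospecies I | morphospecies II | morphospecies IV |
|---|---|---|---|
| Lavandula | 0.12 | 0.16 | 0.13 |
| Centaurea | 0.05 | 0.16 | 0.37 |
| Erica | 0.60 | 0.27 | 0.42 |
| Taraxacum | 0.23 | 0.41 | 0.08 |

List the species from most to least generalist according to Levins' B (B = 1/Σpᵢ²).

morphospecies II > morphospecies IV > morphospecies I

Σp_Iᵢ² = 0.12² + 0.05² + 0.60² + 0.23² = 0.0144 + 0.0025 + 0.3600 + 0.0529 = 0.4298
B_I = 1 / 0.4298 = 2.3267
Σp_IIᵢ² = 0.16² + 0.16² + 0.27² + 0.41² = 0.0256 + 0.0256 + 0.0729 + 0.1681 = 0.2922
B_II = 1 / 0.2922 = 3.4223
Σp_IVᵢ² = 0.13² + 0.37² + 0.42² + 0.08² = 0.0169 + 0.1369 + 0.1764 + 0.0064 = 0.3366
B_IV = 1 / 0.3366 = 2.9709
Ranking by B (broadest → narrowest): morphospecies II (3.42) > morphospecies IV (2.97) > morphospecies I (2.33)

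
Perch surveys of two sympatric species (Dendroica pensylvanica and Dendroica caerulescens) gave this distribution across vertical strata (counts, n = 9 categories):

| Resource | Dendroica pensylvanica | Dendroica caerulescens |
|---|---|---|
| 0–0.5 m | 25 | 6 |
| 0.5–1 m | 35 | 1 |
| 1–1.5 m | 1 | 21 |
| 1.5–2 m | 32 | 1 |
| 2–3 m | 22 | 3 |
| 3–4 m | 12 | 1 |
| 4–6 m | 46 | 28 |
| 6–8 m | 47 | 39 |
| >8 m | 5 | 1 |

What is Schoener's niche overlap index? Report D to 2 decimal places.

0.55

Proportions for Dendroica pensylvanica (n=225): 25/225=0.1111, 35/225=0.1556, 1/225=0.0044, 32/225=0.1422, 22/225=0.0978, 12/225=0.0533, 46/225=0.2044, 47/225=0.2089, 5/225=0.0222
Proportions for Dendroica caerulescens (n=101): 6/101=0.0594, 1/101=0.0099, 21/101=0.2079, 1/101=0.0099, 3/101=0.0297, 1/101=0.0099, 28/101=0.2772, 39/101=0.3861, 1/101=0.0099
Σ|p₁ᵢ − p₂ᵢ| = 0.0517 + 0.1457 + 0.2035 + 0.1323 + 0.0681 + 0.0434 + 0.0728 + 0.1772 + 0.0123 = 0.9070
D = 1 − ½ × 0.9070 = 1 − 0.45350 = 0.54650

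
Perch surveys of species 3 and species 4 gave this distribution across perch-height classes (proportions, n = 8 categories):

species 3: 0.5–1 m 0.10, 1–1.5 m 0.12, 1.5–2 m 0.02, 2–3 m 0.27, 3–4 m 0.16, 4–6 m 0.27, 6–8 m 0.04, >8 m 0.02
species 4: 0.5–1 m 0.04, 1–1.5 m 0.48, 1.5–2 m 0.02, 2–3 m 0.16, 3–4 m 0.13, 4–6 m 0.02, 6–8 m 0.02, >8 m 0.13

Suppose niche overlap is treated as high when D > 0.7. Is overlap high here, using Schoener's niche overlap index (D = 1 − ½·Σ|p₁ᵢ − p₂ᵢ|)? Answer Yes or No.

Σ|p₁ᵢ − p₂ᵢ| = 0.06 + 0.36 + 0.00 + 0.11 + 0.03 + 0.25 + 0.02 + 0.11 = 0.94
D = 1 − ½ × 0.94 = 1 − 0.470 = 0.5300
D = 0.5300 < 0.7 → No.

No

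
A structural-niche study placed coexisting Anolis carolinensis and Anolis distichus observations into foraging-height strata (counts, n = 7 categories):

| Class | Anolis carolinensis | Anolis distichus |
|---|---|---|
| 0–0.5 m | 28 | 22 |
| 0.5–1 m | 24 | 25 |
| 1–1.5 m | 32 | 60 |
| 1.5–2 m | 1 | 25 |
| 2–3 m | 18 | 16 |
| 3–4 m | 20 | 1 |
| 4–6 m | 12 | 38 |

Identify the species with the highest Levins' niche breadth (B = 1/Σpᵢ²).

Proportions for Anolis carolinensis (n=135): 28/135=0.2074, 24/135=0.1778, 32/135=0.2370, 1/135=0.0074, 18/135=0.1333, 20/135=0.1481, 12/135=0.0889
Proportions for Anolis distichus (n=187): 22/187=0.1176, 25/187=0.1337, 60/187=0.3209, 25/187=0.1337, 16/187=0.0856, 1/187=0.0053, 38/187=0.2032
Σp_caroᵢ² = 0.2074² + 0.1778² + 0.2370² + 0.0074² + 0.1333² + 0.1481² + 0.0889² = 0.043015 + 0.031613 + 0.056169 + 0.000055 + 0.017769 + 0.021934 + 0.007903 = 0.178458
B_caro = 1 / 0.178458 = 5.6036
Σp_distᵢ² = 0.1176² + 0.1337² + 0.3209² + 0.1337² + 0.0856² + 0.0053² + 0.2032² = 0.013830 + 0.017876 + 0.102977 + 0.017876 + 0.007327 + 0.000028 + 0.041290 = 0.201204
B_dist = 1 / 0.201204 = 4.9701
Highest B → broadest niche (most generalist): Anolis carolinensis (B = 5.60).

Anolis carolinensis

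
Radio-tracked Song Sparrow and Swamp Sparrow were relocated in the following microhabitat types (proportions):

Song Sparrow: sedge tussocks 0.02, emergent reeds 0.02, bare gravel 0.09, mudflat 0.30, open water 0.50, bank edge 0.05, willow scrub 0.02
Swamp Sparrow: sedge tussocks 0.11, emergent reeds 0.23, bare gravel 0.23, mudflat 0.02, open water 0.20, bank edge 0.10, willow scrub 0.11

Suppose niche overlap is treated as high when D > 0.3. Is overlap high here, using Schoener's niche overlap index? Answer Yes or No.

Σ|p₁ᵢ − p₂ᵢ| = 0.09 + 0.21 + 0.14 + 0.28 + 0.30 + 0.05 + 0.09 = 1.16
D = 1 − ½ × 1.16 = 1 − 0.580 = 0.4200
D = 0.4200 > 0.3 → Yes.

Yes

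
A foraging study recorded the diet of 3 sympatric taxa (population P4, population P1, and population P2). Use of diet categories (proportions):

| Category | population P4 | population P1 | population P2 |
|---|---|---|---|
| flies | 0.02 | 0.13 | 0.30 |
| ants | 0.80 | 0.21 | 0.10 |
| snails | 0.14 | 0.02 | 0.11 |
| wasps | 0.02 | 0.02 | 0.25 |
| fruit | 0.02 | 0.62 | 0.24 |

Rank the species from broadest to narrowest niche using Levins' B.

Σp_P4ᵢ² = 0.02² + 0.80² + 0.14² + 0.02² + 0.02² = 0.0004 + 0.6400 + 0.0196 + 0.0004 + 0.0004 = 0.6608
B_P4 = 1 / 0.6608 = 1.5133
Σp_P1ᵢ² = 0.13² + 0.21² + 0.02² + 0.02² + 0.62² = 0.0169 + 0.0441 + 0.0004 + 0.0004 + 0.3844 = 0.4462
B_P1 = 1 / 0.4462 = 2.2411
Σp_P2ᵢ² = 0.30² + 0.10² + 0.11² + 0.25² + 0.24² = 0.0900 + 0.0100 + 0.0121 + 0.0625 + 0.0576 = 0.2322
B_P2 = 1 / 0.2322 = 4.3066
Ranking by B (broadest → narrowest): population P2 (4.31) > population P1 (2.24) > population P4 (1.51)

population P2 > population P1 > population P4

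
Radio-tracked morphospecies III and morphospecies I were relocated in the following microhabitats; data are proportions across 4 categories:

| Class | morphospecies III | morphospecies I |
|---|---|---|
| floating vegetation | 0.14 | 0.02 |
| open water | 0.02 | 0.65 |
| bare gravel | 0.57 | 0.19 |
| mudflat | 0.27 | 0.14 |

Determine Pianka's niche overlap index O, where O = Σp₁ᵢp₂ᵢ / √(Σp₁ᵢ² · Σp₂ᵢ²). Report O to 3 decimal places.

Σ p₁ᵢp₂ᵢ = 0.0028 + 0.0130 + 0.1083 + 0.0378 = 0.1619
Σp_1ᵢ² = 0.14² + 0.02² + 0.57² + 0.27² = 0.0196 + 0.0004 + 0.3249 + 0.0729 = 0.4178
Σp_2ᵢ² = 0.02² + 0.65² + 0.19² + 0.14² = 0.0004 + 0.4225 + 0.0361 + 0.0196 = 0.4786
O = 0.1619 / √(0.4178 × 0.4786) = 0.1619 / 0.447168 = 0.36206

0.362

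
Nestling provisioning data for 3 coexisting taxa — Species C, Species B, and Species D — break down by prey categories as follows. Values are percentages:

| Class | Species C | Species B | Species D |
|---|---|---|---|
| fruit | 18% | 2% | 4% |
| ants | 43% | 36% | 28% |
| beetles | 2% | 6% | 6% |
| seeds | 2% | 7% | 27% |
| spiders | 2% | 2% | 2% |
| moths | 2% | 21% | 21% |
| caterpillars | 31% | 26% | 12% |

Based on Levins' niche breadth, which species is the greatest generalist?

Convert percentages to proportions (divide by 100).
Σp_Cᵢ² = 0.18² + 0.43² + 0.02² + 0.02² + 0.02² + 0.02² + 0.31² = 0.0324 + 0.1849 + 0.0004 + 0.0004 + 0.0004 + 0.0004 + 0.0961 = 0.3150
B_C = 1 / 0.3150 = 3.1746
Σp_Bᵢ² = 0.02² + 0.36² + 0.06² + 0.07² + 0.02² + 0.21² + 0.26² = 0.0004 + 0.1296 + 0.0036 + 0.0049 + 0.0004 + 0.0441 + 0.0676 = 0.2506
B_B = 1 / 0.2506 = 3.9904
Σp_Dᵢ² = 0.04² + 0.28² + 0.06² + 0.27² + 0.02² + 0.21² + 0.12² = 0.0016 + 0.0784 + 0.0036 + 0.0729 + 0.0004 + 0.0441 + 0.0144 = 0.2154
B_D = 1 / 0.2154 = 4.6425
Highest B → broadest niche (most generalist): Species D (B = 4.64).

Species D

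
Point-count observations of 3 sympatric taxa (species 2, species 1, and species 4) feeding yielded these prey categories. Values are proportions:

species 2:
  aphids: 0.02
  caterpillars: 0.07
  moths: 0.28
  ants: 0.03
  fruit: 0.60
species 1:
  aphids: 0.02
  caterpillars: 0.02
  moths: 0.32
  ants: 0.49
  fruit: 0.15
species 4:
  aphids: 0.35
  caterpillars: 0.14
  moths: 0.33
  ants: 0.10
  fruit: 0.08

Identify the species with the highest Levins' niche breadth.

Σp_2ᵢ² = 0.02² + 0.07² + 0.28² + 0.03² + 0.60² = 0.0004 + 0.0049 + 0.0784 + 0.0009 + 0.3600 = 0.4446
B_2 = 1 / 0.4446 = 2.2492
Σp_1ᵢ² = 0.02² + 0.02² + 0.32² + 0.49² + 0.15² = 0.0004 + 0.0004 + 0.1024 + 0.2401 + 0.0225 = 0.3658
B_1 = 1 / 0.3658 = 2.7337
Σp_4ᵢ² = 0.35² + 0.14² + 0.33² + 0.10² + 0.08² = 0.1225 + 0.0196 + 0.1089 + 0.0100 + 0.0064 = 0.2674
B_4 = 1 / 0.2674 = 3.7397
Highest B → broadest niche (most generalist): species 4 (B = 3.74).

species 4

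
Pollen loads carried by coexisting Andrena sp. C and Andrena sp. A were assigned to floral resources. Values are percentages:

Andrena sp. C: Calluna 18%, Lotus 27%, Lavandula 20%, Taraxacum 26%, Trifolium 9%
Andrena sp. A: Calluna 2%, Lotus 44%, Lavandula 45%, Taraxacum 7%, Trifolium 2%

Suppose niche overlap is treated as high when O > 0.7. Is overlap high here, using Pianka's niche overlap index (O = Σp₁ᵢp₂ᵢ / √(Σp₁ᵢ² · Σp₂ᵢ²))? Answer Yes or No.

Yes

Convert percentages to proportions (divide by 100).
Σ p₁ᵢp₂ᵢ = 0.0036 + 0.1188 + 0.0900 + 0.0182 + 0.0018 = 0.2324
Σp_1ᵢ² = 0.18² + 0.27² + 0.20² + 0.26² + 0.09² = 0.0324 + 0.0729 + 0.0400 + 0.0676 + 0.0081 = 0.2210
Σp_2ᵢ² = 0.02² + 0.44² + 0.45² + 0.07² + 0.02² = 0.0004 + 0.1936 + 0.2025 + 0.0049 + 0.0004 = 0.4018
O = 0.2324 / √(0.2210 × 0.4018) = 0.2324 / 0.29799 = 0.7799
O = 0.7799 > 0.7 → Yes.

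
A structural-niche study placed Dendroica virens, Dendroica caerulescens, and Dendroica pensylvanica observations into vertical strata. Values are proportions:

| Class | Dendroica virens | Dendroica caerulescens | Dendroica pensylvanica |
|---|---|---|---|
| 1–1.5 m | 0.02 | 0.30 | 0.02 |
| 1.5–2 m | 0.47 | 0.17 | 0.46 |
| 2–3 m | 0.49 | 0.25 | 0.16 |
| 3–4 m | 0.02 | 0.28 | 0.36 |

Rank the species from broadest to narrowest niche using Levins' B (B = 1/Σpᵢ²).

Dendroica caerulescens > Dendroica pensylvanica > Dendroica virens

Σp_vireᵢ² = 0.02² + 0.47² + 0.49² + 0.02² = 0.0004 + 0.2209 + 0.2401 + 0.0004 = 0.4618
B_vire = 1 / 0.4618 = 2.1654
Σp_caerᵢ² = 0.30² + 0.17² + 0.25² + 0.28² = 0.0900 + 0.0289 + 0.0625 + 0.0784 = 0.2598
B_caer = 1 / 0.2598 = 3.8491
Σp_pensᵢ² = 0.02² + 0.46² + 0.16² + 0.36² = 0.0004 + 0.2116 + 0.0256 + 0.1296 = 0.3672
B_pens = 1 / 0.3672 = 2.7233
Ranking by B (broadest → narrowest): Dendroica caerulescens (3.85) > Dendroica pensylvanica (2.72) > Dendroica virens (2.17)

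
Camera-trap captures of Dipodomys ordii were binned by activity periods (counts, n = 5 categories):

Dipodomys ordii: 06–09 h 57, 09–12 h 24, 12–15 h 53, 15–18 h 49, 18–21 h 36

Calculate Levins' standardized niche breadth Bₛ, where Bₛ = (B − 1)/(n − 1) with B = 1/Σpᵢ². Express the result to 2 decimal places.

0.91

Proportions for Dipodomys ordii (n=219): 57/219=0.2603, 24/219=0.1096, 53/219=0.2420, 49/219=0.2237, 36/219=0.1644
Σpᵢ² = 0.2603² + 0.1096² + 0.2420² + 0.2237² + 0.1644² = 0.067756 + 0.012012 + 0.058564 + 0.050042 + 0.027027 = 0.215401
B = 1 / 0.215401 = 4.6425
Bₛ = (B − 1)/(n − 1) = (4.6425 − 1)/(5 − 1) = 3.6425/4 = 0.9106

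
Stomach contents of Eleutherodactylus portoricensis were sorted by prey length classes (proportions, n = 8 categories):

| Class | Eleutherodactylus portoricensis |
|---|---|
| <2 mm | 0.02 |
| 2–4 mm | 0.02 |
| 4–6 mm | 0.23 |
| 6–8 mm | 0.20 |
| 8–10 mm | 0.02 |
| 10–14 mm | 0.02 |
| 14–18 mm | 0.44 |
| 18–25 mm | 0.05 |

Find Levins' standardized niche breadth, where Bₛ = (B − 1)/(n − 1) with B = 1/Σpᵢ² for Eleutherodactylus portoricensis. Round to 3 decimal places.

0.349

Σpᵢ² = 0.02² + 0.02² + 0.23² + 0.20² + 0.02² + 0.02² + 0.44² + 0.05² = 0.0004 + 0.0004 + 0.0529 + 0.0400 + 0.0004 + 0.0004 + 0.1936 + 0.0025 = 0.2906
B = 1 / 0.2906 = 3.44116
Bₛ = (B − 1)/(n − 1) = (3.44116 − 1)/(8 − 1) = 2.44116/7 = 0.34874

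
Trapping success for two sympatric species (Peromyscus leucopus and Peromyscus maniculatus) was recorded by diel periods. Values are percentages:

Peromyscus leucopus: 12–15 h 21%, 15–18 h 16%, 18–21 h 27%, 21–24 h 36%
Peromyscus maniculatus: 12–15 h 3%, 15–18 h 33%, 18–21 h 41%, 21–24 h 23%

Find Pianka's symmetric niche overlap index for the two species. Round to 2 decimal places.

Convert percentages to proportions (divide by 100).
Σ p₁ᵢp₂ᵢ = 0.0063 + 0.0528 + 0.1107 + 0.0828 = 0.2526
Σp_1ᵢ² = 0.21² + 0.16² + 0.27² + 0.36² = 0.0441 + 0.0256 + 0.0729 + 0.1296 = 0.2722
Σp_2ᵢ² = 0.03² + 0.33² + 0.41² + 0.23² = 0.0009 + 0.1089 + 0.1681 + 0.0529 = 0.3308
O = 0.2526 / √(0.2722 × 0.3308) = 0.2526 / 0.30007 = 0.8418

0.84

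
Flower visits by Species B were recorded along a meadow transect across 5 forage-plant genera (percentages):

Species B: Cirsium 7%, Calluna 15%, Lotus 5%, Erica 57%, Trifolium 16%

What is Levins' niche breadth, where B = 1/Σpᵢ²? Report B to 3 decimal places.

2.629

Convert percentages to proportions (divide by 100).
Σpᵢ² = 0.07² + 0.15² + 0.05² + 0.57² + 0.16² = 0.0049 + 0.0225 + 0.0025 + 0.3249 + 0.0256 = 0.3804
B = 1 / 0.3804 = 2.62881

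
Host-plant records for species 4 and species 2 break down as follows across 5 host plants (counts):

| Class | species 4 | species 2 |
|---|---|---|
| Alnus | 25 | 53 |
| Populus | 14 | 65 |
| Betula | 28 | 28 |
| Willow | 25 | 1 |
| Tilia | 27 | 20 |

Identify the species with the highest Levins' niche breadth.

species 4

Proportions for species 4 (n=119): 25/119=0.2101, 14/119=0.1176, 28/119=0.2353, 25/119=0.2101, 27/119=0.2269
Proportions for species 2 (n=167): 53/167=0.3174, 65/167=0.3892, 28/167=0.1677, 1/167=0.0060, 20/167=0.1198
Σp_4ᵢ² = 0.2101² + 0.1176² + 0.2353² + 0.2101² + 0.2269² = 0.044142 + 0.013830 + 0.055366 + 0.044142 + 0.051484 = 0.208964
B_4 = 1 / 0.208964 = 4.7855
Σp_2ᵢ² = 0.3174² + 0.3892² + 0.1677² + 0.0060² + 0.1198² = 0.100743 + 0.151477 + 0.028123 + 0.000036 + 0.014352 = 0.294731
B_2 = 1 / 0.294731 = 3.3929
Highest B → broadest niche (most generalist): species 4 (B = 4.79).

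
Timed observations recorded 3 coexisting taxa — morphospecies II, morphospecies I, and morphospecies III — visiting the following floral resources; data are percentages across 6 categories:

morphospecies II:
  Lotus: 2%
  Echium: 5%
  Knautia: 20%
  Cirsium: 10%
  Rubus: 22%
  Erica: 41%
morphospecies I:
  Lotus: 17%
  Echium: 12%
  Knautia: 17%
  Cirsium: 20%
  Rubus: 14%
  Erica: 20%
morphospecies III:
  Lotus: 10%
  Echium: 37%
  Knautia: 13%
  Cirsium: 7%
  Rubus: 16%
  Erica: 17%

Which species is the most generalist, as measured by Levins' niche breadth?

Convert percentages to proportions (divide by 100).
Σp_IIᵢ² = 0.02² + 0.05² + 0.20² + 0.10² + 0.22² + 0.41² = 0.0004 + 0.0025 + 0.0400 + 0.0100 + 0.0484 + 0.1681 = 0.2694
B_II = 1 / 0.2694 = 3.7120
Σp_Iᵢ² = 0.17² + 0.12² + 0.17² + 0.20² + 0.14² + 0.20² = 0.0289 + 0.0144 + 0.0289 + 0.0400 + 0.0196 + 0.0400 = 0.1718
B_I = 1 / 0.1718 = 5.8207
Σp_IIIᵢ² = 0.10² + 0.37² + 0.13² + 0.07² + 0.16² + 0.17² = 0.0100 + 0.1369 + 0.0169 + 0.0049 + 0.0256 + 0.0289 = 0.2232
B_III = 1 / 0.2232 = 4.4803
Highest B → broadest niche (most generalist): morphospecies I (B = 5.82).

morphospecies I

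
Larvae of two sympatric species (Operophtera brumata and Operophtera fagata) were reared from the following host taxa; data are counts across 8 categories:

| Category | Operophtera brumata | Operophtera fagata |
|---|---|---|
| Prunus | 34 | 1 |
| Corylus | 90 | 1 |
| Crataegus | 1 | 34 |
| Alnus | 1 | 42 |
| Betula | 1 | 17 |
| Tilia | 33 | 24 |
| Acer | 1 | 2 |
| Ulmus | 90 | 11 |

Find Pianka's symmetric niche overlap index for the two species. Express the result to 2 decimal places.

0.24

Proportions for Operophtera brumata (n=251): 34/251=0.1355, 90/251=0.3586, 1/251=0.0040, 1/251=0.0040, 1/251=0.0040, 33/251=0.1315, 1/251=0.0040, 90/251=0.3586
Proportions for Operophtera fagata (n=132): 1/132=0.0076, 1/132=0.0076, 34/132=0.2576, 42/132=0.3182, 17/132=0.1288, 24/132=0.1818, 2/132=0.0152, 11/132=0.0833
Σ p₁ᵢp₂ᵢ = 0.001030 + 0.002725 + 0.001030 + 0.001273 + 0.000515 + 0.023907 + 0.000061 + 0.029871 = 0.060412
Σp_1ᵢ² = 0.1355² + 0.3586² + 0.0040² + 0.0040² + 0.0040² + 0.1315² + 0.0040² + 0.3586² = 0.018360 + 0.128594 + 0.000016 + 0.000016 + 0.000016 + 0.017292 + 0.000016 + 0.128594 = 0.292904
Σp_2ᵢ² = 0.0076² + 0.0076² + 0.2576² + 0.3182² + 0.1288² + 0.1818² + 0.0152² + 0.0833² = 0.000058 + 0.000058 + 0.066358 + 0.101251 + 0.016589 + 0.033051 + 0.000231 + 0.006939 = 0.224535
O = 0.060412 / √(0.292904 × 0.224535) = 0.060412 / 0.2564512 = 0.2356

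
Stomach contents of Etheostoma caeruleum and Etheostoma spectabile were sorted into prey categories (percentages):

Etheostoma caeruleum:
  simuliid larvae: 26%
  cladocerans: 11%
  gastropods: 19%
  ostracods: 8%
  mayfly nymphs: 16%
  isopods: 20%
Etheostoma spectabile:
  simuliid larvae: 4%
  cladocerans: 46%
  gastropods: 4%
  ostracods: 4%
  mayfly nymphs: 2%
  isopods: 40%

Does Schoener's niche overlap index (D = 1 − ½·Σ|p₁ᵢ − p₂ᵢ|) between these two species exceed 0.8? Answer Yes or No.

No

Convert percentages to proportions (divide by 100).
Σ|p₁ᵢ − p₂ᵢ| = 0.22 + 0.35 + 0.15 + 0.04 + 0.14 + 0.20 = 1.10
D = 1 − ½ × 1.10 = 1 − 0.550 = 0.4500
D = 0.4500 < 0.8 → No.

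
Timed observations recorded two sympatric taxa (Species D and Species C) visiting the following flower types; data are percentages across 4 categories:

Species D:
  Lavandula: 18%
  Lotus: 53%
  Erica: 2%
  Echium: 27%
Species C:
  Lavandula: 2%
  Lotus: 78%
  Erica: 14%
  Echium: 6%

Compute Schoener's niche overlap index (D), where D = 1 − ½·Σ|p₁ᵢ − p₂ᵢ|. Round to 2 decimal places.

0.63

Convert percentages to proportions (divide by 100).
Σ|p₁ᵢ − p₂ᵢ| = 0.16 + 0.25 + 0.12 + 0.21 = 0.74
D = 1 − ½ × 0.74 = 1 − 0.370 = 0.6300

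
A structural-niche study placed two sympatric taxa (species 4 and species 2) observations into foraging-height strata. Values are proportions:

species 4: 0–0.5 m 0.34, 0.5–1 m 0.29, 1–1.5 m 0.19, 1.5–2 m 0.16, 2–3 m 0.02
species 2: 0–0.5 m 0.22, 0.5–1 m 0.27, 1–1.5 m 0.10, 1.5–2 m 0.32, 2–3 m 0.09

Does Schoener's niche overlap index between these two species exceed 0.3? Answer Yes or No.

Σ|p₁ᵢ − p₂ᵢ| = 0.12 + 0.02 + 0.09 + 0.16 + 0.07 = 0.46
D = 1 − ½ × 0.46 = 1 − 0.230 = 0.7700
D = 0.7700 > 0.3 → Yes.

Yes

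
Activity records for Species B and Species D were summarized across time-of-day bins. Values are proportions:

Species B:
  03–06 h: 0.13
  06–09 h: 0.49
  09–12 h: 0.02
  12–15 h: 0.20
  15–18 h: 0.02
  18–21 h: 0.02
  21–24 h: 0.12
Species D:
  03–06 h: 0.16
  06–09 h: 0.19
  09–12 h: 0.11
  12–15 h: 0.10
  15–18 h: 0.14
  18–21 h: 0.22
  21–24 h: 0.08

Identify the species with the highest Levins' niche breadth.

Σp_Bᵢ² = 0.13² + 0.49² + 0.02² + 0.20² + 0.02² + 0.02² + 0.12² = 0.0169 + 0.2401 + 0.0004 + 0.0400 + 0.0004 + 0.0004 + 0.0144 = 0.3126
B_B = 1 / 0.3126 = 3.1990
Σp_Dᵢ² = 0.16² + 0.19² + 0.11² + 0.10² + 0.14² + 0.22² + 0.08² = 0.0256 + 0.0361 + 0.0121 + 0.0100 + 0.0196 + 0.0484 + 0.0064 = 0.1582
B_D = 1 / 0.1582 = 6.3211
Highest B → broadest niche (most generalist): Species D (B = 6.32).

Species D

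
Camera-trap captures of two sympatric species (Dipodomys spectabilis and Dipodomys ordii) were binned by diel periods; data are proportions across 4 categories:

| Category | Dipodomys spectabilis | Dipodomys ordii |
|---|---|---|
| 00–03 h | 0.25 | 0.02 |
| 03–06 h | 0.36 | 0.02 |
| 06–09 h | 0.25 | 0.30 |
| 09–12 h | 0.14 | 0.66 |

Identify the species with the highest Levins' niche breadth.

Σp_specᵢ² = 0.25² + 0.36² + 0.25² + 0.14² = 0.0625 + 0.1296 + 0.0625 + 0.0196 = 0.2742
B_spec = 1 / 0.2742 = 3.6470
Σp_ordiᵢ² = 0.02² + 0.02² + 0.30² + 0.66² = 0.0004 + 0.0004 + 0.0900 + 0.4356 = 0.5264
B_ordi = 1 / 0.5264 = 1.8997
Highest B → broadest niche (most generalist): Dipodomys spectabilis (B = 3.65).

Dipodomys spectabilis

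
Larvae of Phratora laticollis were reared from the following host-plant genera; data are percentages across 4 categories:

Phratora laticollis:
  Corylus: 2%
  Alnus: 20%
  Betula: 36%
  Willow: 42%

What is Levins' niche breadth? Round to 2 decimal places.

2.89

Convert percentages to proportions (divide by 100).
Σpᵢ² = 0.02² + 0.20² + 0.36² + 0.42² = 0.0004 + 0.0400 + 0.1296 + 0.1764 = 0.3464
B = 1 / 0.3464 = 2.8868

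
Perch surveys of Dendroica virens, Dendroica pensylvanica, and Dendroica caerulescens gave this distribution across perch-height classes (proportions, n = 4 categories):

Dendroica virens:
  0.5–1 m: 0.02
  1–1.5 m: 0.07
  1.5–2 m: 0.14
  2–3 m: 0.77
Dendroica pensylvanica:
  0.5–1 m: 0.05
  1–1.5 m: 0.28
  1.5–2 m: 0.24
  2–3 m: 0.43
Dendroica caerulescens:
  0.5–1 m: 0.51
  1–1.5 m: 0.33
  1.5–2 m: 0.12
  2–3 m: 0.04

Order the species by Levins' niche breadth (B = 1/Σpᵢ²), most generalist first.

Σp_vireᵢ² = 0.02² + 0.07² + 0.14² + 0.77² = 0.0004 + 0.0049 + 0.0196 + 0.5929 = 0.6178
B_vire = 1 / 0.6178 = 1.6186
Σp_pensᵢ² = 0.05² + 0.28² + 0.24² + 0.43² = 0.0025 + 0.0784 + 0.0576 + 0.1849 = 0.3234
B_pens = 1 / 0.3234 = 3.0921
Σp_caerᵢ² = 0.51² + 0.33² + 0.12² + 0.04² = 0.2601 + 0.1089 + 0.0144 + 0.0016 = 0.3850
B_caer = 1 / 0.3850 = 2.5974
Ranking by B (broadest → narrowest): Dendroica pensylvanica (3.09) > Dendroica caerulescens (2.60) > Dendroica virens (1.62)

Dendroica pensylvanica > Dendroica caerulescens > Dendroica virens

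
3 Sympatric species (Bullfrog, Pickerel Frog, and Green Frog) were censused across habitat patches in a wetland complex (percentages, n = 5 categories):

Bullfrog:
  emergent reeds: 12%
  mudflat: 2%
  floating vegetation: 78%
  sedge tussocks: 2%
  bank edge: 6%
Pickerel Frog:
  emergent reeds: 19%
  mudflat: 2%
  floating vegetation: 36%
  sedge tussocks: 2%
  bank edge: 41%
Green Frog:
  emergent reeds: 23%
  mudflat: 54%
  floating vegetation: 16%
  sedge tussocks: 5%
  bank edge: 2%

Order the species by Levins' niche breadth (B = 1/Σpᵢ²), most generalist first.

Convert percentages to proportions (divide by 100).
Σp_Bullᵢ² = 0.12² + 0.02² + 0.78² + 0.02² + 0.06² = 0.0144 + 0.0004 + 0.6084 + 0.0004 + 0.0036 = 0.6272
B_Bull = 1 / 0.6272 = 1.5944
Σp_Pickᵢ² = 0.19² + 0.02² + 0.36² + 0.02² + 0.41² = 0.0361 + 0.0004 + 0.1296 + 0.0004 + 0.1681 = 0.3346
B_Pick = 1 / 0.3346 = 2.9886
Σp_Greeᵢ² = 0.23² + 0.54² + 0.16² + 0.05² + 0.02² = 0.0529 + 0.2916 + 0.0256 + 0.0025 + 0.0004 = 0.3730
B_Gree = 1 / 0.3730 = 2.6810
Ranking by B (broadest → narrowest): Pickerel Frog (2.99) > Green Frog (2.68) > Bullfrog (1.59)

Pickerel Frog > Green Frog > Bullfrog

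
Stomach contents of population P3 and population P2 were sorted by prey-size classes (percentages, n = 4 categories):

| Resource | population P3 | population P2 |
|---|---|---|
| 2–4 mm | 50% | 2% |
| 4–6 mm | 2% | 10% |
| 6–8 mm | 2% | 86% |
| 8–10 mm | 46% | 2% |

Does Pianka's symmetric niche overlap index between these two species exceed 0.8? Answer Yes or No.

No

Convert percentages to proportions (divide by 100).
Σ p₁ᵢp₂ᵢ = 0.0100 + 0.0020 + 0.0172 + 0.0092 = 0.0384
Σp_1ᵢ² = 0.50² + 0.02² + 0.02² + 0.46² = 0.2500 + 0.0004 + 0.0004 + 0.2116 = 0.4624
Σp_2ᵢ² = 0.02² + 0.10² + 0.86² + 0.02² = 0.0004 + 0.0100 + 0.7396 + 0.0004 = 0.7504
O = 0.0384 / √(0.4624 × 0.7504) = 0.0384 / 0.58905 = 0.0652
O = 0.0652 < 0.8 → No.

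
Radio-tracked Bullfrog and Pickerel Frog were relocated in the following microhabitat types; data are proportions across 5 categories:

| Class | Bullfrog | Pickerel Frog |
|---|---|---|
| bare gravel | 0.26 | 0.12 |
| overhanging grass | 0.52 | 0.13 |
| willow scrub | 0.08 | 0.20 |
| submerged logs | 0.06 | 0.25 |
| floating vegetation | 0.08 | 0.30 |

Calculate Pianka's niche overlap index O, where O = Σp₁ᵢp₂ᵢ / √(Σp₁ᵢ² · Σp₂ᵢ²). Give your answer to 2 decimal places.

Σ p₁ᵢp₂ᵢ = 0.0312 + 0.0676 + 0.0160 + 0.0150 + 0.0240 = 0.1538
Σp_1ᵢ² = 0.26² + 0.52² + 0.08² + 0.06² + 0.08² = 0.0676 + 0.2704 + 0.0064 + 0.0036 + 0.0064 = 0.3544
Σp_2ᵢ² = 0.12² + 0.13² + 0.20² + 0.25² + 0.30² = 0.0144 + 0.0169 + 0.0400 + 0.0625 + 0.0900 = 0.2238
O = 0.1538 / √(0.3544 × 0.2238) = 0.1538 / 0.28163 = 0.5461

0.55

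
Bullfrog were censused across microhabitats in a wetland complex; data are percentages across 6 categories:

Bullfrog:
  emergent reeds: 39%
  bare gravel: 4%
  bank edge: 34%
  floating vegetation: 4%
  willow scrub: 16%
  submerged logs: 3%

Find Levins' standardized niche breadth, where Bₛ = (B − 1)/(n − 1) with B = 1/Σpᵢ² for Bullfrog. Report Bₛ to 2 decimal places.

0.47

Convert percentages to proportions (divide by 100).
Σpᵢ² = 0.39² + 0.04² + 0.34² + 0.04² + 0.16² + 0.03² = 0.1521 + 0.0016 + 0.1156 + 0.0016 + 0.0256 + 0.0009 = 0.2974
B = 1 / 0.2974 = 3.3625
Bₛ = (B − 1)/(n − 1) = (3.3625 − 1)/(6 − 1) = 2.3625/5 = 0.4725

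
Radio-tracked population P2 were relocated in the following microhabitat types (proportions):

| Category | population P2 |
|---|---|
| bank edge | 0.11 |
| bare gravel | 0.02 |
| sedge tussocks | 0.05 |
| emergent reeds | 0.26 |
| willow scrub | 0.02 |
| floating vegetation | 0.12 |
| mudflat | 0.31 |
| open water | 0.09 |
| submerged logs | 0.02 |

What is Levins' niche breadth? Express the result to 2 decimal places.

4.95

Σpᵢ² = 0.11² + 0.02² + 0.05² + 0.26² + 0.02² + 0.12² + 0.31² + 0.09² + 0.02² = 0.0121 + 0.0004 + 0.0025 + 0.0676 + 0.0004 + 0.0144 + 0.0961 + 0.0081 + 0.0004 = 0.2020
B = 1 / 0.2020 = 4.9505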